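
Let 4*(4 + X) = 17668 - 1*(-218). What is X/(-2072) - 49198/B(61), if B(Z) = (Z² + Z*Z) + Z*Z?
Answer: -303617917/46259472 ≈ -6.5634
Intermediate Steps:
B(Z) = 3*Z² (B(Z) = (Z² + Z²) + Z² = 2*Z² + Z² = 3*Z²)
X = 8935/2 (X = -4 + (17668 - 1*(-218))/4 = -4 + (17668 + 218)/4 = -4 + (¼)*17886 = -4 + 8943/2 = 8935/2 ≈ 4467.5)
X/(-2072) - 49198/B(61) = (8935/2)/(-2072) - 49198/(3*61²) = (8935/2)*(-1/2072) - 49198/(3*3721) = -8935/4144 - 49198/11163 = -303617917/46259472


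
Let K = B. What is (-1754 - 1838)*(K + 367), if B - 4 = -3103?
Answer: 9813344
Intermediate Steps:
B = -3099 (B = 4 - 3103 = -3099)
K = -3099
(-1754 - 1838)*(K + 367) = (-1754 - 1838)*(-3099 + 367) = -3592*(-2732) = 9813344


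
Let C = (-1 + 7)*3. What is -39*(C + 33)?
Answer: -1989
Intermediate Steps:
C = 18 (C = 6*3 = 18)
-39*(C + 33) = -39*(18 + 33) = -39*51 = -1989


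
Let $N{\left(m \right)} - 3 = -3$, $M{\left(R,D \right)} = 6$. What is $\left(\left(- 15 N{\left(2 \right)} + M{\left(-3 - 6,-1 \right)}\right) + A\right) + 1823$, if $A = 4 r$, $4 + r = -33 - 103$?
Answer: $1269$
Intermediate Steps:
$N{\left(m \right)} = 0$ ($N{\left(m \right)} = 3 - 3 = 0$)
$r = -140$ ($r = -4 - 136 = -140$)
$A = -560$ ($A = 4 \left(-140\right) = -560$)
$\left(\left(- 15 N{\left(2 \right)} + M{\left(-3 - 6,-1 \right)}\right) + A\right) + 1823 = \left(\left(\left(-15\right) 0 + 6\right) - 560\right) + 1823 = \left(\left(0 + 6\right) - 560\right) + 1823 = \left(6 - 560\right) + 1823 = -554 + 1823 = 1269$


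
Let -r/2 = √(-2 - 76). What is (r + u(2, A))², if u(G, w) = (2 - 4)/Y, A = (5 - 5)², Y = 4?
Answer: -1247/4 + 2*I*√78 ≈ -311.75 + 17.664*I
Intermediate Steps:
A = 0 (A = 0² = 0)
u(G, w) = -½ (u(G, w) = (2 - 4)/4 = -2*¼ = -½)
r = -2*I*√78 (r = -2*√(-2 - 76) = -2*I*√78 ≈ -17.664*I)
(r + u(2, A))² = (-2*I*√78 - ½)² = (-½ - 2*I*√78)²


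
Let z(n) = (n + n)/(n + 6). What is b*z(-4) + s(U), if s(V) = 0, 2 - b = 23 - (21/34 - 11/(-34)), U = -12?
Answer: 1364/17 ≈ 80.235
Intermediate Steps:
b = -341/17 (b = 2 - (23 - (21/34 - 11/(-34))) = 2 - (23 - (21*(1/34) - 11*(-1/34))) = 2 - (23 - (21/34 + 11/34)) = 2 - (23 - 1*16/17) = 2 - (23 - 16/17) = 2 - 1*375/17 = 2 - 375/17 = -341/17 ≈ -20.059)
z(n) = 2*n/(6 + n) (z(n) = (2*n)/(6 + n) = 2*n/(6 + n))
b*z(-4) + s(U) = -682*(-4)/(17*(6 - 4)) + 0 = -682*(-4)/(17*2) + 0 = -341/17*(-4) + 0 = 1364/17 + 0 = 1364/17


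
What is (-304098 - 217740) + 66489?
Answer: -455349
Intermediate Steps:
(-304098 - 217740) + 66489 = -521838 + 66489 = -455349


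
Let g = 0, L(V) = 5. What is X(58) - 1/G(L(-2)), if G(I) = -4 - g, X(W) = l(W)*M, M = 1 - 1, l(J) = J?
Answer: ¼ ≈ 0.25000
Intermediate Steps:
M = 0
X(W) = 0 (X(W) = W*0 = 0)
G(I) = -4 (G(I) = -4 - 1*0 = -4 + 0 = -4)
X(58) - 1/G(L(-2)) = 0 - 1/(-4) = 0 - 1*(-¼) = 0 + ¼ = ¼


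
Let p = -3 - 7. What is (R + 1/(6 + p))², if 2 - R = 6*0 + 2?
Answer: 1/16 ≈ 0.062500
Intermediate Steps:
p = -10
R = 0 (R = 2 - (6*0 + 2) = 2 - (0 + 2) = 2 - 1*2 = 2 - 2 = 0)
(R + 1/(6 + p))² = (0 + 1/(6 - 10))² = (0 + 1/(-4))² = (0 - ¼)² = (-¼)² = 1/16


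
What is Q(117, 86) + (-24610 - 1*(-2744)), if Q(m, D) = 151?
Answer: -21715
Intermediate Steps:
Q(117, 86) + (-24610 - 1*(-2744)) = 151 + (-24610 - 1*(-2744)) = 151 + (-24610 + 2744) = 151 - 21866 = -21715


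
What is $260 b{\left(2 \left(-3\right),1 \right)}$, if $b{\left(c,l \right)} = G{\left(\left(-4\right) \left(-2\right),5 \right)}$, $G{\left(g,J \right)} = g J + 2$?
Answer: $10920$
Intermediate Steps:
$G{\left(g,J \right)} = 2 + J g$ ($G{\left(g,J \right)} = J g + 2 = 2 + J g$)
$b{\left(c,l \right)} = 42$ ($b{\left(c,l \right)} = 2 + 5 \left(\left(-4\right) \left(-2\right)\right) = 2 + 5 \cdot 8 = 2 + 40 = 42$)
$260 b{\left(2 \left(-3\right),1 \right)} = 260 \cdot 42 = 10920$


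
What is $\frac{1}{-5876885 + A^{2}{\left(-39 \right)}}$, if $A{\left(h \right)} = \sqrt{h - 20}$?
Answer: $- \frac{1}{5876944} \approx -1.7016 \cdot 10^{-7}$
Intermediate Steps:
$A{\left(h \right)} = \sqrt{-20 + h}$
$\frac{1}{-5876885 + A^{2}{\left(-39 \right)}} = \frac{1}{-5876885 + \left(\sqrt{-20 - 39}\right)^{2}} = \frac{1}{-5876885 + \left(\sqrt{-59}\right)^{2}} = \frac{1}{-5876885 + \left(i \sqrt{59}\right)^{2}} = \frac{1}{-5876885 - 59} = \frac{1}{-5876944} = - \frac{1}{5876944}$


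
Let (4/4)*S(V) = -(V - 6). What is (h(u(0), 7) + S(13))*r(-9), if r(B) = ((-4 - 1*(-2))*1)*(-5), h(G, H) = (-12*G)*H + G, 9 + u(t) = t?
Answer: 7400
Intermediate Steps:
u(t) = -9 + t
h(G, H) = G - 12*G*H (h(G, H) = -12*G*H + G = G - 12*G*H)
S(V) = 6 - V (S(V) = -(V - 6) = -(-6 + V) = 6 - V)
r(B) = 10 (r(B) = ((-4 + 2)*1)*(-5) = -2*1*(-5) = -2*(-5) = 10)
(h(u(0), 7) + S(13))*r(-9) = ((-9 + 0)*(1 - 12*7) + (6 - 1*13))*10 = (-9*(1 - 84) + (6 - 13))*10 = (-9*(-83) - 7)*10 = (747 - 7)*10 = 740*10 = 7400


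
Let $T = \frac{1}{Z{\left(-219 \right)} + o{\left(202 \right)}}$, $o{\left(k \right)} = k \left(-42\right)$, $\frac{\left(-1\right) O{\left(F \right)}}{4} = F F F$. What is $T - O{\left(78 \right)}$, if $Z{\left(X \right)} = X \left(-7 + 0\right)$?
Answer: $\frac{13194443807}{6951} \approx 1.8982 \cdot 10^{6}$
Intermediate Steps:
$O{\left(F \right)} = - 4 F^{3}$ ($O{\left(F \right)} = - 4 F F F = - 4 F^{2} F = - 4 F^{3}$)
$Z{\left(X \right)} = - 7 X$ ($Z{\left(X \right)} = X \left(-7\right) = - 7 X$)
$o{\left(k \right)} = - 42 k$
$T = - \frac{1}{6951}$ ($T = \frac{1}{\left(-7\right) \left(-219\right) - 8484} = \frac{1}{1533 - 8484} = \frac{1}{-6951} = - \frac{1}{6951} \approx -0.00014386$)
$T - O{\left(78 \right)} = - \frac{1}{6951} - - 4 \cdot 78^{3} = - \frac{1}{6951} - \left(-4\right) 474552 = - \frac{1}{6951} - -1898208 = - \frac{1}{6951} + 1898208 = \frac{13194443807}{6951}$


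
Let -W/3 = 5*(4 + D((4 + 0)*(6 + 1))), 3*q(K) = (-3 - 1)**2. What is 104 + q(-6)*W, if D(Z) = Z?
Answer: -2456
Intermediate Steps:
q(K) = 16/3 (q(K) = (-3 - 1)**2/3 = (1/3)*(-4)**2 = (1/3)*16 = 16/3)
W = -480 (W = -15*(4 + (4 + 0)*(6 + 1)) = -15*(4 + 4*7) = -15*(4 + 28) = -15*32 = -3*160 = -480)
104 + q(-6)*W = 104 + (16/3)*(-480) = 104 - 2560 = -2456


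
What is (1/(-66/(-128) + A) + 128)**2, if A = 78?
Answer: 413788573696/25250625 ≈ 16387.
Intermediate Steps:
(1/(-66/(-128) + A) + 128)**2 = (1/(-66/(-128) + 78) + 128)**2 = (1/(-66*(-1/128) + 78) + 128)**2 = (1/(33/64 + 78) + 128)**2 = (1/(5025/64) + 128)**2 = (64/5025 + 128)**2 = (643264/5025)**2 = 413788573696/25250625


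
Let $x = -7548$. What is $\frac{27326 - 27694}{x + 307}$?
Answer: $\frac{368}{7241} \approx 0.050822$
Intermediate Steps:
$\frac{27326 - 27694}{x + 307} = \frac{27326 - 27694}{-7548 + 307} = - \frac{368}{-7241} = \left(-368\right) \left(- \frac{1}{7241}\right) = \frac{368}{7241}$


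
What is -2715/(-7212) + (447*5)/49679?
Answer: 50332435/119428316 ≈ 0.42144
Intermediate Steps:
-2715/(-7212) + (447*5)/49679 = -2715*(-1/7212) + 2235*(1/49679) = 905/2404 + 2235/49679 = 50332435/119428316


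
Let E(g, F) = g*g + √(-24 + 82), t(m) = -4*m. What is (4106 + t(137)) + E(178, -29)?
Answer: 35242 + √58 ≈ 35250.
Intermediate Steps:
E(g, F) = √58 + g² (E(g, F) = g² + √58 = √58 + g²)
(4106 + t(137)) + E(178, -29) = (4106 - 4*137) + (√58 + 178²) = (4106 - 548) + (√58 + 31684) = 3558 + (31684 + √58) = 35242 + √58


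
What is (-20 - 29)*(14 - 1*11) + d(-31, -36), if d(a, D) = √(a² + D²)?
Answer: -147 + √2257 ≈ -99.492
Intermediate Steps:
d(a, D) = √(D² + a²)
(-20 - 29)*(14 - 1*11) + d(-31, -36) = (-20 - 29)*(14 - 1*11) + √((-36)² + (-31)²) = -49*(14 - 11) + √(1296 + 961) = -49*3 + √2257 = -147 + √2257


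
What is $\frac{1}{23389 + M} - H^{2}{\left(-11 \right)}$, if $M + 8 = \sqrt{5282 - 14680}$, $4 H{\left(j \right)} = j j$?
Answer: $\frac{- 14641 \sqrt{9398} + 342321205 i}{16 \left(\sqrt{9398} - 23381 i\right)} \approx -915.06 - 1.7695 \cdot 10^{-7} i$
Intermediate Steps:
$H{\left(j \right)} = \frac{j^{2}}{4}$ ($H{\left(j \right)} = \frac{j j}{4} = \frac{j^{2}}{4}$)
$M = -8 + i \sqrt{9398}$ ($M = -8 + \sqrt{5282 - 14680} = -8 + \sqrt{-9398} = -8 + i \sqrt{9398} \approx -8.0 + 96.943 i$)
$\frac{1}{23389 + M} - H^{2}{\left(-11 \right)} = \frac{1}{23389 - \left(8 - i \sqrt{9398}\right)} - \left(\frac{\left(-11\right)^{2}}{4}\right)^{2} = \frac{1}{23381 + i \sqrt{9398}} - \left(\frac{1}{4} \cdot 121\right)^{2} = \frac{1}{23381 + i \sqrt{9398}} - \left(\frac{121}{4}\right)^{2} = \frac{1}{23381 + i \sqrt{9398}} - \frac{14641}{16} = - \frac{14641}{16} + \frac{1}{23381 + i \sqrt{9398}}$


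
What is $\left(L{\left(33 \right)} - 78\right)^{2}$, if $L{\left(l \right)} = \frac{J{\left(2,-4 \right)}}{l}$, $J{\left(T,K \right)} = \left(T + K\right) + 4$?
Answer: $\frac{6615184}{1089} \approx 6074.5$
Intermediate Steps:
$J{\left(T,K \right)} = 4 + K + T$ ($J{\left(T,K \right)} = \left(K + T\right) + 4 = 4 + K + T$)
$L{\left(l \right)} = \frac{2}{l}$ ($L{\left(l \right)} = \frac{4 - 4 + 2}{l} = \frac{2}{l}$)
$\left(L{\left(33 \right)} - 78\right)^{2} = \left(\frac{2}{33} - 78\right)^{2} = \left(- \frac{2572}{33}\right)^{2} = \frac{6615184}{1089}$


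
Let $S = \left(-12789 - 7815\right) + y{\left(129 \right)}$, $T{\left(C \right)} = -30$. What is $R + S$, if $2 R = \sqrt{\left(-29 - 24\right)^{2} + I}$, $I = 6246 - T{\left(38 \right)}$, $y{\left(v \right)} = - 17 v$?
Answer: $-22797 + \frac{\sqrt{9085}}{2} \approx -22749.0$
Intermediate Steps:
$I = 6276$ ($I = 6246 - -30 = 6246 + 30 = 6276$)
$R = \frac{\sqrt{9085}}{2}$ ($R = \frac{\sqrt{\left(-29 - 24\right)^{2} + 6276}}{2} = \frac{\sqrt{\left(-53\right)^{2} + 6276}}{2} = \frac{\sqrt{2809 + 6276}}{2} = \frac{\sqrt{9085}}{2} \approx 47.658$)
$S = -22797$ ($S = \left(-12789 - 7815\right) - 2193 = -20604 - 2193 = -22797$)
$R + S = \frac{\sqrt{9085}}{2} - 22797 = -22797 + \frac{\sqrt{9085}}{2}$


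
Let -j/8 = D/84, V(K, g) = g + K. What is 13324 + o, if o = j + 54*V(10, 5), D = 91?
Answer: 42376/3 ≈ 14125.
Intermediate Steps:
V(K, g) = K + g
j = -26/3 (j = -728/84 = -8*13/12 = -26/3 ≈ -8.6667)
o = 2404/3 (o = -26/3 + 54*(10 + 5) = -26/3 + 54*15 = -26/3 + 810 = 2404/3 ≈ 801.33)
13324 + o = 13324 + 2404/3 = 42376/3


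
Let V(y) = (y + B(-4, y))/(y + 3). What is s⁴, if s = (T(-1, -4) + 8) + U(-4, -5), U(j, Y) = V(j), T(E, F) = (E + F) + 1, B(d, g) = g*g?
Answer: 4096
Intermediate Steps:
B(d, g) = g²
T(E, F) = 1 + E + F
V(y) = (y + y²)/(3 + y) (V(y) = (y + y²)/(y + 3) = (y + y²)/(3 + y))
U(j, Y) = j*(1 + j)/(3 + j)
s = -8 (s = ((1 - 1 - 4) + 8) - 4*(1 - 4)/(3 - 4) = (-4 + 8) - 4*(-3)/(-1) = 4 - 4*(-1)*(-3) = 4 - 12 = -8)
s⁴ = (-8)⁴ = 4096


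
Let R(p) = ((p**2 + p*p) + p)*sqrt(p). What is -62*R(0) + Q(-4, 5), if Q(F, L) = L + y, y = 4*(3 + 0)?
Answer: 17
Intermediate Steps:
y = 12 (y = 4*3 = 12)
Q(F, L) = 12 + L (Q(F, L) = L + 12 = 12 + L)
R(p) = sqrt(p)*(p + 2*p**2) (R(p) = ((p**2 + p**2) + p)*sqrt(p) = (2*p**2 + p)*sqrt(p) = (p + 2*p**2)*sqrt(p) = sqrt(p)*(p + 2*p**2))
-62*R(0) + Q(-4, 5) = -62*0**(3/2)*(1 + 2*0) + (12 + 5) = -0*(1 + 0) + 17 = -0 + 17 = -62*0 + 17 = 0 + 17 = 17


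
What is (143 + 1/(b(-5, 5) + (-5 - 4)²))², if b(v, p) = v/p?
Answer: 130896481/6400 ≈ 20453.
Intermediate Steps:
(143 + 1/(b(-5, 5) + (-5 - 4)²))² = (143 + 1/(-5/5 + (-5 - 4)²))² = (143 + 1/(-5*⅕ + (-9)²))² = (143 + 1/(-1 + 81))² = (143 + 1/80)² = (11441/80)² = 130896481/6400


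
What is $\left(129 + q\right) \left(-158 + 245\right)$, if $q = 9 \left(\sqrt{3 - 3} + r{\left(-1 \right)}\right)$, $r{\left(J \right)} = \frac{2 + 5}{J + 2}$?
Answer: $16704$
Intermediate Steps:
$r{\left(J \right)} = \frac{7}{2 + J}$
$q = 63$ ($q = 9 \left(\sqrt{3 - 3} + \frac{7}{2 - 1}\right) = 9 \left(\sqrt{0} + \frac{7}{1}\right) = 9 \left(0 + 7 \cdot 1\right) = 9 \left(0 + 7\right) = 9 \cdot 7 = 63$)
$\left(129 + q\right) \left(-158 + 245\right) = \left(129 + 63\right) \left(-158 + 245\right) = 192 \cdot 87 = 16704$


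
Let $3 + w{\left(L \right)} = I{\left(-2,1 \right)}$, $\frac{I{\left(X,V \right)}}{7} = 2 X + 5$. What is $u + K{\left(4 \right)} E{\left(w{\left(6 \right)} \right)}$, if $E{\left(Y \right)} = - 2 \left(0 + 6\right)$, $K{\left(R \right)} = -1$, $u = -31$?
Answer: $-19$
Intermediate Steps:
$I{\left(X,V \right)} = 35 + 14 X$ ($I{\left(X,V \right)} = 7 \left(2 X + 5\right) = 7 \left(5 + 2 X\right) = 35 + 14 X$)
$w{\left(L \right)} = 4$ ($w{\left(L \right)} = -3 + \left(35 + 14 \left(-2\right)\right) = -3 + \left(35 - 28\right) = -3 + 7 = 4$)
$E{\left(Y \right)} = -12$ ($E{\left(Y \right)} = \left(-2\right) 6 = -12$)
$u + K{\left(4 \right)} E{\left(w{\left(6 \right)} \right)} = -31 - -12 = -31 + 12 = -19$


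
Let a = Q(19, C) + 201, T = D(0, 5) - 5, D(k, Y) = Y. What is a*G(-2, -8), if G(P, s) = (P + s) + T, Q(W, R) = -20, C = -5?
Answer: -1810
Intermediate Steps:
T = 0 (T = 5 - 5 = 0)
a = 181 (a = -20 + 201 = 181)
G(P, s) = P + s (G(P, s) = (P + s) + 0 = P + s)
a*G(-2, -8) = 181*(-2 - 8) = 181*(-10) = -1810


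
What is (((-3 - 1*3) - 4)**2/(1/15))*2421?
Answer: 3631500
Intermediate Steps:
(((-3 - 1*3) - 4)**2/(1/15))*2421 = (((-3 - 3) - 4)**2/(1/15))*2421 = ((-6 - 4)**2*15)*2421 = ((-10)**2*15)*2421 = (100*15)*2421 = 1500*2421 = 3631500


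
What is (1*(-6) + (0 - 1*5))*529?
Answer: -5819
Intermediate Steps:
(1*(-6) + (0 - 1*5))*529 = (-6 + (0 - 5))*529 = (-6 - 5)*529 = -11*529 = -5819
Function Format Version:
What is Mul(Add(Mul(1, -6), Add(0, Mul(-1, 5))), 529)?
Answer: -5819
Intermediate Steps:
Mul(Add(Mul(1, -6), Add(0, Mul(-1, 5))), 529) = Mul(Add(-6, Add(0, -5)), 529) = Mul(Add(-6, -5), 529) = Mul(-11, 529) = -5819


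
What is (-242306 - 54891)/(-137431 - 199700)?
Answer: 297197/337131 ≈ 0.88155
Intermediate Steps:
(-242306 - 54891)/(-137431 - 199700) = -297197/(-337131) = -297197*(-1/337131) = 297197/337131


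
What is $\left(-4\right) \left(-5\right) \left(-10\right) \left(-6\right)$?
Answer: $1200$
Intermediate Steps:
$\left(-4\right) \left(-5\right) \left(-10\right) \left(-6\right) = 20 \left(-10\right) \left(-6\right) = \left(-200\right) \left(-6\right) = 1200$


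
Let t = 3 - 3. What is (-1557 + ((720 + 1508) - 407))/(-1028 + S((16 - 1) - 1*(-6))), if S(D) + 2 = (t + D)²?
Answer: -264/589 ≈ -0.44822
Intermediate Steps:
t = 0
S(D) = -2 + D² (S(D) = -2 + (0 + D)² = -2 + D²)
(-1557 + ((720 + 1508) - 407))/(-1028 + S((16 - 1) - 1*(-6))) = (-1557 + ((720 + 1508) - 407))/(-1028 + (-2 + ((16 - 1) - 1*(-6))²)) = (-1557 + (2228 - 407))/(-1028 + (-2 + (15 + 6)²)) = (-1557 + 1821)/(-1028 + (-2 + 21²)) = 264/(-1028 + (-2 + 441)) = 264/(-1028 + 439) = 264/(-589) = 264*(-1/589) = -264/589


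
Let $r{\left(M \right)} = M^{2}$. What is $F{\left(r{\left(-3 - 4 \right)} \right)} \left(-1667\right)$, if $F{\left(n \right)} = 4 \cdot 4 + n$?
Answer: $-108355$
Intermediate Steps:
$F{\left(n \right)} = 16 + n$
$F{\left(r{\left(-3 - 4 \right)} \right)} \left(-1667\right) = \left(16 + \left(-3 - 4\right)^{2}\right) \left(-1667\right) = \left(16 + \left(-7\right)^{2}\right) \left(-1667\right) = \left(16 + 49\right) \left(-1667\right) = 65 \left(-1667\right) = -108355$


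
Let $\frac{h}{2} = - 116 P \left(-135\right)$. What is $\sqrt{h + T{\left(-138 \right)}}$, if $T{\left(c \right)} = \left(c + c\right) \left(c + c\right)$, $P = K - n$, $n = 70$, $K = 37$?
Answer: $6 i \sqrt{26594} \approx 978.46 i$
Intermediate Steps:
$P = -33$ ($P = 37 - 70 = -33$)
$T{\left(c \right)} = 4 c^{2}$ ($T{\left(c \right)} = 2 c 2 c = 4 c^{2}$)
$h = -1033560$ ($h = 2 \left(-116\right) \left(-33\right) \left(-135\right) = 2 \cdot 3828 \left(-135\right) = 2 \left(-516780\right) = -1033560$)
$\sqrt{h + T{\left(-138 \right)}} = \sqrt{-1033560 + 4 \left(-138\right)^{2}} = \sqrt{-1033560 + 4 \cdot 19044} = \sqrt{-1033560 + 76176} = \sqrt{-957384} = 6 i \sqrt{26594}$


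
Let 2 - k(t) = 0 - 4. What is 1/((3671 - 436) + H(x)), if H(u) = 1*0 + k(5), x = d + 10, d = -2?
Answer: 1/3241 ≈ 0.00030855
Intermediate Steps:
k(t) = 6 (k(t) = 2 - (0 - 4) = 2 - 1*(-4) = 2 + 4 = 6)
x = 8 (x = -2 + 10 = 8)
H(u) = 6 (H(u) = 1*0 + 6 = 0 + 6 = 6)
1/((3671 - 436) + H(x)) = 1/((3671 - 436) + 6) = 1/(3235 + 6) = 1/3241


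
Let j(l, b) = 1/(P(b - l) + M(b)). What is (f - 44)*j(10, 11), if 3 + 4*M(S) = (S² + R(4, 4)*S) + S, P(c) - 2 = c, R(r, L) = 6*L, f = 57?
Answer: 52/405 ≈ 0.12840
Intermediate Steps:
P(c) = 2 + c
M(S) = -¾ + S²/4 + 25*S/4 (M(S) = -¾ + ((S² + (6*4)*S) + S)/4 = -¾ + ((S² + 24*S) + S)/4 = -¾ + (S² + 25*S)/4 = -¾ + (S²/4 + 25*S/4) = -¾ + S²/4 + 25*S/4)
j(l, b) = 1/(5/4 - l + b²/4 + 29*b/4) (j(l, b) = 1/((2 + (b - l)) + (-¾ + b²/4 + 25*b/4)) = 1/((2 + b - l) + (-¾ + b²/4 + 25*b/4)) = 1/(5/4 - l + b²/4 + 29*b/4))
(f - 44)*j(10, 11) = (57 - 44)*(4/(5 + 11² - 4*10 + 29*11)) = 13*(4/(5 + 121 - 40 + 319)) = 13*(4/405) = 52/405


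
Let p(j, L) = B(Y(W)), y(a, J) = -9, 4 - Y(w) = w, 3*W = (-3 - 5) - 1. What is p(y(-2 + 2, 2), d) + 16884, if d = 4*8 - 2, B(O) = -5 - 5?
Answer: 16874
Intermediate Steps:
W = -3 (W = ((-3 - 5) - 1)/3 = (-8 - 1)/3 = (⅓)*(-9) = -3)
Y(w) = 4 - w
B(O) = -10
d = 30 (d = 32 - 2 = 30)
p(j, L) = -10
p(y(-2 + 2, 2), d) + 16884 = -10 + 16884 = 16874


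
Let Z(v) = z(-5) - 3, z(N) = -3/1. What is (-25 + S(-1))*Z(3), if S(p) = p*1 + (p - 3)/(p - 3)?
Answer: 150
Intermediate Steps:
z(N) = -3 (z(N) = -3*1 = -3)
Z(v) = -6 (Z(v) = -3 - 3 = -6)
S(p) = 1 + p (S(p) = p + (-3 + p)/(-3 + p) = p + 1 = 1 + p)
(-25 + S(-1))*Z(3) = (-25 + (1 - 1))*(-6) = (-25 + 0)*(-6) = -25*(-6) = 150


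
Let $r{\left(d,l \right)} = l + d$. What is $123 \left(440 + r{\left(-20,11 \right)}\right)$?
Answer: $53013$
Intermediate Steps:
$r{\left(d,l \right)} = d + l$
$123 \left(440 + r{\left(-20,11 \right)}\right) = 123 \left(440 + \left(-20 + 11\right)\right) = 123 \left(440 - 9\right) = 123 \cdot 431 = 53013$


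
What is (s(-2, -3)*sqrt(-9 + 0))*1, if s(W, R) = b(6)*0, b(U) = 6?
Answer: 0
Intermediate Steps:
s(W, R) = 0 (s(W, R) = 6*0 = 0)
(s(-2, -3)*sqrt(-9 + 0))*1 = (0*sqrt(-9 + 0))*1 = (0*sqrt(-9))*1 = (0*(3*I))*1 = 0*1 = 0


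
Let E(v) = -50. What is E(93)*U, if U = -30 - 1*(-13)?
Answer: 850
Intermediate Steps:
U = -17 (U = -30 + 13 = -17)
E(93)*U = -50*(-17) = 850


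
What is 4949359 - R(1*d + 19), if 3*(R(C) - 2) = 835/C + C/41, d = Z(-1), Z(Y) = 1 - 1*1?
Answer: 3855537571/779 ≈ 4.9493e+6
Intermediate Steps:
Z(Y) = 0 (Z(Y) = 1 - 1 = 0)
d = 0
R(C) = 2 + C/123 + 835/(3*C) (R(C) = 2 + (835/C + C/41)/3 = 2 + (C/123 + 835/(3*C)) = 2 + C/123 + 835/(3*C))
4949359 - R(1*d + 19) = 4949359 - (34235 + (1*0 + 19)*(246 + (1*0 + 19)))/(123*(1*0 + 19)) = 4949359 - (34235 + (0 + 19)*(246 + (0 + 19)))/(123*(0 + 19)) = 4949359 - (34235 + 19*(246 + 19))/(123*19) = 4949359 - (34235 + 19*265)/(123*19) = 4949359 - (34235 + 5035)/(123*19) = 4949359 - 39270/(123*19) = 4949359 - 1*13090/779 = 4949359 - 13090/779 = 3855537571/779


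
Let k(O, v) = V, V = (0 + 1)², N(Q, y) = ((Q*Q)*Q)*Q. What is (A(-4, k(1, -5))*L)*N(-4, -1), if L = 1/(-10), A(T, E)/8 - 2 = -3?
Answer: 1024/5 ≈ 204.80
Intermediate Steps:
N(Q, y) = Q⁴ (N(Q, y) = (Q²*Q)*Q = Q³*Q = Q⁴)
V = 1 (V = 1² = 1)
k(O, v) = 1
A(T, E) = -8 (A(T, E) = 16 + 8*(-3) = 16 - 24 = -8)
L = -⅒ ≈ -0.10000
(A(-4, k(1, -5))*L)*N(-4, -1) = -8*(-⅒)*(-4)⁴ = (⅘)*256 = 1024/5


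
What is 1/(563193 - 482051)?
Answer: 1/81142 ≈ 1.2324e-5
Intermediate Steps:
1/(563193 - 482051) = 1/81142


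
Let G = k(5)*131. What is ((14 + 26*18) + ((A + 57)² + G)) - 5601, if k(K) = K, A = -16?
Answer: -2783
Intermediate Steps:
G = 655 (G = 5*131 = 655)
((14 + 26*18) + ((A + 57)² + G)) - 5601 = ((14 + 26*18) + ((-16 + 57)² + 655)) - 5601 = ((14 + 468) + (41² + 655)) - 5601 = (482 + (1681 + 655)) - 5601 = (482 + 2336) - 5601 = 2818 - 5601 = -2783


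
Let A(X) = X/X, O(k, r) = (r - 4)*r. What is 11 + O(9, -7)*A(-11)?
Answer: 88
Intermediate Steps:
O(k, r) = r*(-4 + r) (O(k, r) = (-4 + r)*r = r*(-4 + r))
A(X) = 1
11 + O(9, -7)*A(-11) = 11 - 7*(-4 - 7)*1 = 11 - 7*(-11)*1 = 11 + 77*1 = 11 + 77 = 88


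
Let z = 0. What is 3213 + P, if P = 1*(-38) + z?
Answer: 3175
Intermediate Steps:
P = -38 (P = 1*(-38) + 0 = -38 + 0 = -38)
3213 + P = 3213 - 38 = 3175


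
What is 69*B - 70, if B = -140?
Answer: -9730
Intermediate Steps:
69*B - 70 = 69*(-140) - 70 = -9660 - 70 = -9730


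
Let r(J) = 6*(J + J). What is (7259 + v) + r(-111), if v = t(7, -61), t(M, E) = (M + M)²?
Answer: 6123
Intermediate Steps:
t(M, E) = 4*M² (t(M, E) = (2*M)² = 4*M²)
v = 196 (v = 4*7² = 4*49 = 196)
r(J) = 12*J (r(J) = 6*(2*J) = 12*J)
(7259 + v) + r(-111) = (7259 + 196) + 12*(-111) = 7455 - 1332 = 6123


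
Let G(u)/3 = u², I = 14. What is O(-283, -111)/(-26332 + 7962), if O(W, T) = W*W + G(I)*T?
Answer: -14821/18370 ≈ -0.80680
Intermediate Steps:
G(u) = 3*u²
O(W, T) = W² + 588*T (O(W, T) = W*W + (3*14²)*T = W² + (3*196)*T = W² + 588*T)
O(-283, -111)/(-26332 + 7962) = ((-283)² + 588*(-111))/(-26332 + 7962) = (80089 - 65268)/(-18370) = 14821*(-1/18370) = -14821/18370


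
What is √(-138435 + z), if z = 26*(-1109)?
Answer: I*√167269 ≈ 408.99*I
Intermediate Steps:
z = -28834
√(-138435 + z) = √(-138435 - 28834) = √(-167269) = I*√167269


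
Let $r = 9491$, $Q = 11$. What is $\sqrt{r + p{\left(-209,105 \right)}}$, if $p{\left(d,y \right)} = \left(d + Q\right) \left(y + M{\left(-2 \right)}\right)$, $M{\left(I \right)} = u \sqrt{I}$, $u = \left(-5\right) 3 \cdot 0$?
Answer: $i \sqrt{11299} \approx 106.3 i$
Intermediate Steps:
$u = 0$ ($u = \left(-15\right) 0 = 0$)
$M{\left(I \right)} = 0$ ($M{\left(I \right)} = 0 \sqrt{I} = 0$)
$p{\left(d,y \right)} = y \left(11 + d\right)$ ($p{\left(d,y \right)} = \left(d + 11\right) \left(y + 0\right) = \left(11 + d\right) y = y \left(11 + d\right)$)
$\sqrt{r + p{\left(-209,105 \right)}} = \sqrt{9491 + 105 \left(11 - 209\right)} = \sqrt{9491 + 105 \left(-198\right)} = \sqrt{9491 - 20790} = \sqrt{-11299} = i \sqrt{11299}$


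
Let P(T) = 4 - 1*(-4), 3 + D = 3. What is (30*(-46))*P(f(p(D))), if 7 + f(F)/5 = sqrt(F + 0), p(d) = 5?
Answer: -11040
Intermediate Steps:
D = 0 (D = -3 + 3 = 0)
f(F) = -35 + 5*sqrt(F) (f(F) = -35 + 5*sqrt(F + 0) = -35 + 5*sqrt(F))
P(T) = 8 (P(T) = 4 + 4 = 8)
(30*(-46))*P(f(p(D))) = (30*(-46))*8 = -1380*8 = -11040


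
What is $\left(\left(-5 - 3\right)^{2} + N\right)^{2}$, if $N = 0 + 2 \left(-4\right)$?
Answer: $3136$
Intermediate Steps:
$N = -8$ ($N = 0 - 8 = -8$)
$\left(\left(-5 - 3\right)^{2} + N\right)^{2} = \left(\left(-5 - 3\right)^{2} - 8\right)^{2} = \left(\left(-8\right)^{2} - 8\right)^{2} = \left(64 - 8\right)^{2} = 56^{2} = 3136$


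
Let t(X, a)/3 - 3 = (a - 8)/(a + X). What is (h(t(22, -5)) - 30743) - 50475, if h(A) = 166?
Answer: -81052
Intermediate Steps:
t(X, a) = 9 + 3*(-8 + a)/(X + a) (t(X, a) = 9 + 3*((a - 8)/(a + X)) = 9 + 3*((-8 + a)/(X + a)) = 9 + 3*(-8 + a)/(X + a))
(h(t(22, -5)) - 30743) - 50475 = (166 - 30743) - 50475 = -30577 - 50475 = -81052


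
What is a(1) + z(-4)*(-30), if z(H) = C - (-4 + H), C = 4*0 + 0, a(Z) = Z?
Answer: -239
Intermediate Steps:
C = 0 (C = 0 + 0 = 0)
z(H) = 4 - H (z(H) = 0 - (-4 + H) = 0 + (4 - H) = 4 - H)
a(1) + z(-4)*(-30) = 1 + (4 - 1*(-4))*(-30) = 1 + (4 + 4)*(-30) = 1 + 8*(-30) = 1 - 240 = -239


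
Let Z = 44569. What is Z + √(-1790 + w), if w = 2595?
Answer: 44569 + √805 ≈ 44597.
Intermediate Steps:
Z + √(-1790 + w) = 44569 + √(-1790 + 2595) = 44569 + √805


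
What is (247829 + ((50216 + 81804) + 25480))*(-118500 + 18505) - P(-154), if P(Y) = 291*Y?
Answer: -40530828541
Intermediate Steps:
(247829 + ((50216 + 81804) + 25480))*(-118500 + 18505) - P(-154) = (247829 + ((50216 + 81804) + 25480))*(-118500 + 18505) - 291*(-154) = (247829 + (132020 + 25480))*(-99995) - 1*(-44814) = (247829 + 157500)*(-99995) + 44814 = 405329*(-99995) + 44814 = -40530873355 + 44814 = -40530828541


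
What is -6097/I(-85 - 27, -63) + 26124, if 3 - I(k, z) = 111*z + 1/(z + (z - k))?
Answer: 2558629822/97945 ≈ 26123.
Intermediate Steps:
I(k, z) = 3 - 1/(-k + 2*z) - 111*z (I(k, z) = 3 - (111*z + 1/(z + (z - k))) = 3 - (111*z + 1/(-k + 2*z)) = 3 - (1/(-k + 2*z) + 111*z) = 3 + (-1/(-k + 2*z) - 111*z) = 3 - 1/(-k + 2*z) - 111*z)
-6097/I(-85 - 27, -63) + 26124 = -6097*((-85 - 27) - 2*(-63))/(1 - 6*(-63) + 3*(-85 - 27) + 222*(-63)² - 111*(-85 - 27)*(-63)) + 26124 = -6097*(-112 + 126)/(1 + 378 + 3*(-112) + 222*3969 - 111*(-112)*(-63)) + 26124 = -6097*14/(1 + 378 - 336 + 881118 - 783216) + 26124 = -6097/((1/14)*97945) + 26124 = -6097/97945/14 + 26124 = -6097*14/97945 + 26124 = -85358/97945 + 26124 = 2558629822/97945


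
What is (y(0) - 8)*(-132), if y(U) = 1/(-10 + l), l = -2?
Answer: 1067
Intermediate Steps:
y(U) = -1/12 (y(U) = 1/(-10 - 2) = 1/(-12) = -1/12)
(y(0) - 8)*(-132) = (-1/12 - 8)*(-132) = -97/12*(-132) = 1067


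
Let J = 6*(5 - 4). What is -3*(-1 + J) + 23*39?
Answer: 882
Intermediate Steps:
J = 6 (J = 6*1 = 6)
-3*(-1 + J) + 23*39 = -3*(-1 + 6) + 23*39 = -3*5 + 897 = -15 + 897 = 882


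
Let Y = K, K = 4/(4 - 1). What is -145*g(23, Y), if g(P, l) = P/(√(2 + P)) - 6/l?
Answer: -29/2 ≈ -14.500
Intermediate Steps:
K = 4/3 ≈ 1.3333
Y = 4/3 ≈ 1.3333
g(P, l) = -6/l + P/√(2 + P) (g(P, l) = P/√(2 + P) - 6/l = -6/l + P/√(2 + P))
-145*g(23, Y) = -145*(-6/4/3 + 23/√(2 + 23)) = -145*(-6*¾ + 23/√25) = -145*(-9/2 + 23*(⅕)) = -145*(-9/2 + 23/5) = -145*⅒ = -29/2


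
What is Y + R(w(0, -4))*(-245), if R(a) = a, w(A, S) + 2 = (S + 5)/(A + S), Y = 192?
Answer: 2973/4 ≈ 743.25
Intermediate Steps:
w(A, S) = -2 + (5 + S)/(A + S) (w(A, S) = -2 + (S + 5)/(A + S) = -2 + (5 + S)/(A + S))
Y + R(w(0, -4))*(-245) = 192 + ((5 - 1*(-4) - 2*0)/(0 - 4))*(-245) = 192 + ((5 + 4 + 0)/(-4))*(-245) = 192 - 1/4*9*(-245) = 192 - 9/4*(-245) = 192 + 2205/4 = 2973/4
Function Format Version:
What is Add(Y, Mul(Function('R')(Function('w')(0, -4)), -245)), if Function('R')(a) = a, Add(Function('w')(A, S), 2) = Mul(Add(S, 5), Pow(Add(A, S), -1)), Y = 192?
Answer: Rational(2973, 4) ≈ 743.25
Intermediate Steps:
Function('w')(A, S) = Add(-2, Mul(Pow(Add(A, S), -1), Add(5, S))) (Function('w')(A, S) = Add(-2, Mul(Add(S, 5), Pow(Add(A, S), -1))) = Add(-2, Mul(Add(5, S), Pow(Add(A, S), -1))) = Add(-2, Mul(Pow(Add(A, S), -1), Add(5, S))))
Add(Y, Mul(Function('R')(Function('w')(0, -4)), -245)) = Add(192, Mul(Mul(Pow(Add(0, -4), -1), Add(5, Mul(-1, -4), Mul(-2, 0))), -245)) = Add(192, Mul(Mul(Pow(-4, -1), Add(5, 4, 0)), -245)) = Add(192, Mul(Mul(Rational(-1, 4), 9), -245)) = Add(192, Mul(Rational(-9, 4), -245)) = Add(192, Rational(2205, 4)) = Rational(2973, 4)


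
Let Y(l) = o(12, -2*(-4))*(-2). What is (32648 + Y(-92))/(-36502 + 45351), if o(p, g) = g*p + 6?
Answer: 32444/8849 ≈ 3.6664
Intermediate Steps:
o(p, g) = 6 + g*p
Y(l) = -204 (Y(l) = (6 - 2*(-4)*12)*(-2) = (6 + 8*12)*(-2) = (6 + 96)*(-2) = 102*(-2) = -204)
(32648 + Y(-92))/(-36502 + 45351) = (32648 - 204)/(-36502 + 45351) = 32444/8849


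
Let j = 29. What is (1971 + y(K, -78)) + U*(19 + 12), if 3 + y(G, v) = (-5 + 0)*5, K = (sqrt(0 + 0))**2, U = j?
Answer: 2842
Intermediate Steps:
U = 29
K = 0 (K = (sqrt(0))**2 = 0**2 = 0)
y(G, v) = -28 (y(G, v) = -3 + (-5 + 0)*5 = -3 - 5*5 = -3 - 25 = -28)
(1971 + y(K, -78)) + U*(19 + 12) = (1971 - 28) + 29*(19 + 12) = 1943 + 29*31 = 1943 + 899 = 2842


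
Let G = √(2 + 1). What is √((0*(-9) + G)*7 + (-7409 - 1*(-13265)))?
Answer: √(5856 + 7*√3) ≈ 76.604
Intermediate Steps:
G = √3 ≈ 1.7320
√((0*(-9) + G)*7 + (-7409 - 1*(-13265))) = √((0*(-9) + √3)*7 + (-7409 - 1*(-13265))) = √((0 + √3)*7 + (-7409 + 13265)) = √(√3*7 + 5856) = √(7*√3 + 5856) = √(5856 + 7*√3)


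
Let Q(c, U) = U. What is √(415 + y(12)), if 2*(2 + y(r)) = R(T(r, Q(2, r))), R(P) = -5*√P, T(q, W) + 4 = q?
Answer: √(413 - 5*√2) ≈ 20.148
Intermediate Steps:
T(q, W) = -4 + q
y(r) = -2 - 5*√(-4 + r)/2 (y(r) = -2 + (-5*√(-4 + r))/2 = -2 - 5*√(-4 + r)/2)
√(415 + y(12)) = √(415 + (-2 - 5*√(-4 + 12)/2)) = √(415 + (-2 - 5*√2)) = √(413 - 5*√2)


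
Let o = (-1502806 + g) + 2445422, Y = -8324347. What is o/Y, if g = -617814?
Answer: -324802/8324347 ≈ -0.039018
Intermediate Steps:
o = 324802 (o = (-1502806 - 617814) + 2445422 = -2120620 + 2445422 = 324802)
o/Y = 324802/(-8324347) = 324802*(-1/8324347) = -324802/8324347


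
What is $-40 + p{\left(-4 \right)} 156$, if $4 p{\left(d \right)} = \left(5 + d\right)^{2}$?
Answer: $-1$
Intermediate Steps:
$p{\left(d \right)} = \frac{\left(5 + d\right)^{2}}{4}$
$-40 + p{\left(-4 \right)} 156 = -40 + \frac{\left(5 - 4\right)^{2}}{4} \cdot 156 = -40 + \frac{1^{2}}{4} \cdot 156 = -40 + \frac{1}{4} \cdot 1 \cdot 156 = -40 + \frac{1}{4} \cdot 156 = -40 + 39 = -1$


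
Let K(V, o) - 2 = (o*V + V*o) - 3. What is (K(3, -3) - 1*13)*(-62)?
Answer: 1984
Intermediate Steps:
K(V, o) = -1 + 2*V*o (K(V, o) = 2 + ((o*V + V*o) - 3) = 2 + ((V*o + V*o) - 3) = 2 + (2*V*o - 3) = 2 + (-3 + 2*V*o) = -1 + 2*V*o)
(K(3, -3) - 1*13)*(-62) = ((-1 + 2*3*(-3)) - 1*13)*(-62) = ((-1 - 18) - 13)*(-62) = (-19 - 13)*(-62) = -32*(-62) = 1984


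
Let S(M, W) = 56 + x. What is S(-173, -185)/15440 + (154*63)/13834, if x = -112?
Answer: 9314011/13349810 ≈ 0.69769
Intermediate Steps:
S(M, W) = -56 (S(M, W) = 56 - 112 = -56)
S(-173, -185)/15440 + (154*63)/13834 = -56/15440 + (154*63)/13834 = -56*1/15440 + 9702*(1/13834) = -7/1930 + 4851/6917 = 9314011/13349810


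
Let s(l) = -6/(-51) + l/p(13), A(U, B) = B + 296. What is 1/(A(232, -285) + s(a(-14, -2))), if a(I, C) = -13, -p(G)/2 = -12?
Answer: 408/4315 ≈ 0.094554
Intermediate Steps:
p(G) = 24 (p(G) = -2*(-12) = 24)
A(U, B) = 296 + B
s(l) = 2/17 + l/24 (s(l) = -6/(-51) + l/24 = -6*(-1/51) + l*(1/24) = 2/17 + l/24)
1/(A(232, -285) + s(a(-14, -2))) = 1/((296 - 285) + (2/17 + (1/24)*(-13))) = 1/(11 + (2/17 - 13/24)) = 1/(11 - 173/408) = 1/(4315/408) = 408/4315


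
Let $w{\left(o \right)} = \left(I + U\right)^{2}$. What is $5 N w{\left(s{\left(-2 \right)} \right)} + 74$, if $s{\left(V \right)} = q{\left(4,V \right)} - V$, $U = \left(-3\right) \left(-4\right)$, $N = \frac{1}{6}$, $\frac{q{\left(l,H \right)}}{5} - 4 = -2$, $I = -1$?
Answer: $\frac{1049}{6} \approx 174.83$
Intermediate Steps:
$q{\left(l,H \right)} = 10$ ($q{\left(l,H \right)} = 20 + 5 \left(-2\right) = 20 - 10 = 10$)
$N = \frac{1}{6} \approx 0.16667$
$U = 12$
$s{\left(V \right)} = 10 - V$
$w{\left(o \right)} = 121$ ($w{\left(o \right)} = \left(-1 + 12\right)^{2} = 11^{2} = 121$)
$5 N w{\left(s{\left(-2 \right)} \right)} + 74 = 5 \cdot \frac{1}{6} \cdot 121 + 74 = \frac{5}{6} \cdot 121 + 74 = \frac{605}{6} + 74 = \frac{1049}{6}$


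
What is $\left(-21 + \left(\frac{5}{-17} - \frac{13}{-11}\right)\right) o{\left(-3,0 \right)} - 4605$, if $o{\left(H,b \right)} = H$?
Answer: $- \frac{849852}{187} \approx -4544.7$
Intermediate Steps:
$\left(-21 + \left(\frac{5}{-17} - \frac{13}{-11}\right)\right) o{\left(-3,0 \right)} - 4605 = \left(-21 + \left(\frac{5}{-17} - \frac{13}{-11}\right)\right) \left(-3\right) - 4605 = \left(-21 + \left(5 \left(- \frac{1}{17}\right) - - \frac{13}{11}\right)\right) \left(-3\right) - 4605 = \left(-21 + \left(- \frac{5}{17} + \frac{13}{11}\right)\right) \left(-3\right) - 4605 = \left(-21 + \frac{166}{187}\right) \left(-3\right) - 4605 = \left(- \frac{3761}{187}\right) \left(-3\right) - 4605 = \frac{11283}{187} - 4605 = - \frac{849852}{187}$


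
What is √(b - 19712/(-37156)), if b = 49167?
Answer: 7*√1766949599/1327 ≈ 221.74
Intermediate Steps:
√(b - 19712/(-37156)) = √(49167 - 19712/(-37156)) = √(49167 - 19712*(-1/37156)) = √(49167 + 704/1327) = √(65245313/1327) = 7*√1766949599/1327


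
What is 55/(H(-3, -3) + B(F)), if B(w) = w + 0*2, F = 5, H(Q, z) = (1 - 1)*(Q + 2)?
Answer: 11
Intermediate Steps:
H(Q, z) = 0 (H(Q, z) = 0*(2 + Q) = 0)
B(w) = w (B(w) = w + 0 = w)
55/(H(-3, -3) + B(F)) = 55/(0 + 5) = 55/5 = (1/5)*55 = 11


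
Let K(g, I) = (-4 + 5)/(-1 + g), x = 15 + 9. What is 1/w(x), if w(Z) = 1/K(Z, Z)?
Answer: 1/23 ≈ 0.043478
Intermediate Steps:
x = 24
K(g, I) = 1/(-1 + g)
w(Z) = -1 + Z (w(Z) = 1/(1/(-1 + Z)) = -1 + Z)
1/w(x) = 1/(-1 + 24) = 1/23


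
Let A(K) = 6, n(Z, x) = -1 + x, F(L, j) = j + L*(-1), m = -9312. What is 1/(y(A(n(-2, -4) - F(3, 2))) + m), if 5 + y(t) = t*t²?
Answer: -1/9101 ≈ -0.00010988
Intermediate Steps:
F(L, j) = j - L
y(t) = -5 + t³ (y(t) = -5 + t*t² = -5 + t³)
1/(y(A(n(-2, -4) - F(3, 2))) + m) = 1/((-5 + 6³) - 9312) = 1/((-5 + 216) - 9312) = 1/(211 - 9312) = 1/(-9101) = -1/9101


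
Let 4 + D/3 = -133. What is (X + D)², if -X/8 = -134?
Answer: 436921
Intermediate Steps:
X = 1072 (X = -8*(-134) = 1072)
D = -411 (D = -12 + 3*(-133) = -12 - 399 = -411)
(X + D)² = (1072 - 411)² = 661² = 436921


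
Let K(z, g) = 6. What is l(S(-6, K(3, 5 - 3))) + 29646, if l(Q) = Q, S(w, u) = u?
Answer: 29652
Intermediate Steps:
l(S(-6, K(3, 5 - 3))) + 29646 = 6 + 29646 = 29652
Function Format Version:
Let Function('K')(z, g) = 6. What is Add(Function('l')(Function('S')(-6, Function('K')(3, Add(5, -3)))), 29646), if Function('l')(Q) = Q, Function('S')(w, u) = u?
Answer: 29652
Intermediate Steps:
Add(Function('l')(Function('S')(-6, Function('K')(3, Add(5, -3)))), 29646) = Add(6, 29646) = 29652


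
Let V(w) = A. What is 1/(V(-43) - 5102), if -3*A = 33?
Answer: -1/5113 ≈ -0.00019558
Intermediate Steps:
A = -11 (A = -⅓*33 = -11)
V(w) = -11
1/(V(-43) - 5102) = 1/(-11 - 5102) = 1/(-5113) = -1/5113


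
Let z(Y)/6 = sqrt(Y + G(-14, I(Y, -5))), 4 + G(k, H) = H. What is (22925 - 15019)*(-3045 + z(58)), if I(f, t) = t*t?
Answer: -24073770 + 47436*sqrt(79) ≈ -2.3652e+7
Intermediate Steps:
I(f, t) = t**2
G(k, H) = -4 + H
z(Y) = 6*sqrt(21 + Y) (z(Y) = 6*sqrt(Y + (-4 + (-5)**2)) = 6*sqrt(Y + (-4 + 25)) = 6*sqrt(Y + 21) = 6*sqrt(21 + Y))
(22925 - 15019)*(-3045 + z(58)) = (22925 - 15019)*(-3045 + 6*sqrt(21 + 58)) = 7906*(-3045 + 6*sqrt(79)) = -24073770 + 47436*sqrt(79)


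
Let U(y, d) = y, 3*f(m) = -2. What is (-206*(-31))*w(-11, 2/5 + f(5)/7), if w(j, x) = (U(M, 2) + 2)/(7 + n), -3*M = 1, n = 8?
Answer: 6386/9 ≈ 709.56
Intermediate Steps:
f(m) = -⅔ (f(m) = (⅓)*(-2) = -⅔)
M = -⅓ (M = -⅓*1 = -⅓ ≈ -0.33333)
w(j, x) = ⅑ (w(j, x) = (-⅓ + 2)/(7 + 8) = (5/3)/15 = (5/3)*(1/15) = ⅑)
(-206*(-31))*w(-11, 2/5 + f(5)/7) = -206*(-31)*(⅑) = 6386*(⅑) = 6386/9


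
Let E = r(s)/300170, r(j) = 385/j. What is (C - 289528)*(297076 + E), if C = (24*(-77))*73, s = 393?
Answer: -1487426529900539224/11796681 ≈ -1.2609e+11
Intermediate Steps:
C = -134904 (C = -1848*73 = -134904)
E = 77/23593362 (E = (385/393)/300170 = (385*(1/393))*(1/300170) = (385/393)*(1/300170) = 77/23593362 ≈ 3.2636e-6)
(C - 289528)*(297076 + E) = (-134904 - 289528)*(297076 + 77/23593362) = -424432*7009021609589/23593362 = -1487426529900539224/11796681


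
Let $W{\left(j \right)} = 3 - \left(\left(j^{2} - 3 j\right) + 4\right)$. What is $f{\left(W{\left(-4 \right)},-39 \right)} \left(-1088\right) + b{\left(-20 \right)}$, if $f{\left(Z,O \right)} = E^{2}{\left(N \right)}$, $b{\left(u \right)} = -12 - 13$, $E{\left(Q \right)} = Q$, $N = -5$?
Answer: $-27225$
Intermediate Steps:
$b{\left(u \right)} = -25$ ($b{\left(u \right)} = -12 - 13 = -25$)
$W{\left(j \right)} = -1 - j^{2} + 3 j$ ($W{\left(j \right)} = 3 - \left(4 + j^{2} - 3 j\right) = -1 - j^{2} + 3 j$)
$f{\left(Z,O \right)} = 25$ ($f{\left(Z,O \right)} = \left(-5\right)^{2} = 25$)
$f{\left(W{\left(-4 \right)},-39 \right)} \left(-1088\right) + b{\left(-20 \right)} = 25 \left(-1088\right) - 25 = -27200 - 25 = -27225$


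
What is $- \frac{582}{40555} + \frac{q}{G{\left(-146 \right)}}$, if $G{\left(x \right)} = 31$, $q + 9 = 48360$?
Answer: $\frac{1960856763}{1257205} \approx 1559.7$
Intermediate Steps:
$q = 48351$ ($q = -9 + 48360 = 48351$)
$- \frac{582}{40555} + \frac{q}{G{\left(-146 \right)}} = - \frac{582}{40555} + \frac{48351}{31} = \frac{1960856763}{1257205}$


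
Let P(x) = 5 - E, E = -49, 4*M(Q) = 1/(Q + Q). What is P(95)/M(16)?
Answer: 6912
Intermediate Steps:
M(Q) = 1/(8*Q) (M(Q) = 1/(4*(Q + Q)) = 1/(4*((2*Q))) = (1/(2*Q))/4 = 1/(8*Q))
P(x) = 54 (P(x) = 5 - 1*(-49) = 5 + 49 = 54)
P(95)/M(16) = 54/(((⅛)/16)) = 54/(((⅛)*(1/16))) = 54/(1/128) = 54*128 = 6912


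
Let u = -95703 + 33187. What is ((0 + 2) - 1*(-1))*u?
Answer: -187548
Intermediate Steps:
u = -62516
((0 + 2) - 1*(-1))*u = ((0 + 2) - 1*(-1))*(-62516) = (2 + 1)*(-62516) = 3*(-62516) = -187548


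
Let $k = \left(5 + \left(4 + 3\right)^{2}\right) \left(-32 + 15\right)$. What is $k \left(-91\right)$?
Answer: $83538$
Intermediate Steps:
$k = -918$ ($k = \left(5 + 7^{2}\right) \left(-17\right) = \left(5 + 49\right) \left(-17\right) = 54 \left(-17\right) = -918$)
$k \left(-91\right) = \left(-918\right) \left(-91\right) = 83538$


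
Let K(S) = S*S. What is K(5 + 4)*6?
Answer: 486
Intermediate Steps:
K(S) = S²
K(5 + 4)*6 = (5 + 4)²*6 = 9²*6 = 81*6 = 486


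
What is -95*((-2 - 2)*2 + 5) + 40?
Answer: 325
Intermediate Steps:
-95*((-2 - 2)*2 + 5) + 40 = -95*(-4*2 + 5) + 40 = -95*(-8 + 5) + 40 = -95*(-3) + 40 = 285 + 40 = 325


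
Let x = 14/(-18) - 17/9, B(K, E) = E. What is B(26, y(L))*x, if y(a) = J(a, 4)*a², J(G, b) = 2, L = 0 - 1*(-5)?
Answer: -400/3 ≈ -133.33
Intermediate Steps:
L = 5 (L = 0 + 5 = 5)
y(a) = 2*a²
x = -8/3 (x = 14*(-1/18) - 17*⅑ = -7/9 - 17/9 = -8/3 ≈ -2.6667)
B(26, y(L))*x = (2*5²)*(-8/3) = (2*25)*(-8/3) = 50*(-8/3) = -400/3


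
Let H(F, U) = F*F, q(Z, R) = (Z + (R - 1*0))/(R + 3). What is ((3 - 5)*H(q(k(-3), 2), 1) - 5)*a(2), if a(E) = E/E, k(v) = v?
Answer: -127/25 ≈ -5.0800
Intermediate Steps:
q(Z, R) = (R + Z)/(3 + R) (q(Z, R) = (Z + (R + 0))/(3 + R) = (Z + R)/(3 + R) = (R + Z)/(3 + R))
H(F, U) = F²
a(E) = 1
((3 - 5)*H(q(k(-3), 2), 1) - 5)*a(2) = ((3 - 5)*((2 - 3)/(3 + 2))² - 5)*1 = (-2*(-1/5)² - 5)*1 = (-2*((⅕)*(-1))² - 5)*1 = (-2*(-⅕)² - 5)*1 = (-2*1/25 - 5)*1 = (-2/25 - 5)*1 = -127/25*1 = -127/25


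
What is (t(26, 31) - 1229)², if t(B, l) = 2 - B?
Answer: 1570009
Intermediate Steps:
(t(26, 31) - 1229)² = ((2 - 1*26) - 1229)² = ((2 - 26) - 1229)² = (-24 - 1229)² = (-1253)² = 1570009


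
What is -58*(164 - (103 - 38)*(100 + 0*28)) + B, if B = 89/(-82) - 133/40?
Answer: 602673087/1640 ≈ 3.6748e+5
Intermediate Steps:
B = -7233/1640 (B = 89*(-1/82) - 133*1/40 = -89/82 - 133/40 = -7233/1640 ≈ -4.4104)
-58*(164 - (103 - 38)*(100 + 0*28)) + B = -58*(164 - (103 - 38)*(100 + 0*28)) - 7233/1640 = -58*(164 - 65*(100 + 0)) - 7233/1640 = -58*(164 - 65*100) - 7233/1640 = -58*(164 - 1*6500) - 7233/1640 = -58*(164 - 6500) - 7233/1640 = -58*(-6336) - 7233/1640 = 367488 - 7233/1640 = 602673087/1640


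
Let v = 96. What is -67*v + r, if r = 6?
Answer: -6426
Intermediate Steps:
-67*v + r = -67*96 + 6 = -6432 + 6 = -6426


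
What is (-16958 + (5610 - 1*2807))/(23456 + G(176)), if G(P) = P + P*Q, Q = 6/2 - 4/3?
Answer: -42465/71776 ≈ -0.59163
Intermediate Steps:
Q = 5/3 (Q = 6*(½) - 4*⅓ = 3 - 4/3 = 5/3 ≈ 1.6667)
G(P) = 8*P/3 (G(P) = P + P*(5/3) = P + 5*P/3 = 8*P/3)
(-16958 + (5610 - 1*2807))/(23456 + G(176)) = (-16958 + (5610 - 1*2807))/(23456 + (8/3)*176) = (-16958 + (5610 - 2807))/(23456 + 1408/3) = (-16958 + 2803)/(71776/3) = -14155*3/71776 = -42465/71776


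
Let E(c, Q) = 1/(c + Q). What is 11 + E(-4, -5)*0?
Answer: 11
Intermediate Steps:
E(c, Q) = 1/(Q + c)
11 + E(-4, -5)*0 = 11 + 0/(-5 - 4) = 11 + 0/(-9) = 11 - 1/9*0 = 11 + 0 = 11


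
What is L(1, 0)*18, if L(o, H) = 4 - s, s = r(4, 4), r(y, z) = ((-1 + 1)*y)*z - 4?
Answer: 144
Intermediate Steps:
r(y, z) = -4 (r(y, z) = (0*y)*z - 4 = 0*z - 4 = 0 - 4 = -4)
s = -4
L(o, H) = 8 (L(o, H) = 4 - 1*(-4) = 4 + 4 = 8)
L(1, 0)*18 = 8*18 = 144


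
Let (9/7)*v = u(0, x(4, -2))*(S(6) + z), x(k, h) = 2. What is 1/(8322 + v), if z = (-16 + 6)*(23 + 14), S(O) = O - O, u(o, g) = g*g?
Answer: 9/64538 ≈ 0.00013945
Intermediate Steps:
u(o, g) = g²
S(O) = 0
z = -370 (z = -10*37 = -370)
v = -10360/9 (v = 7*(2²*(0 - 370))/9 = 7*(4*(-370))/9 = (7/9)*(-1480) = -10360/9 ≈ -1151.1)
1/(8322 + v) = 1/(8322 - 10360/9) = 1/(64538/9) = 9/64538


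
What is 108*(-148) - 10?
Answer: -15994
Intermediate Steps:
108*(-148) - 10 = -15984 - 10 = -15994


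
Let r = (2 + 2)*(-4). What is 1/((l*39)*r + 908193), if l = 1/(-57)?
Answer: 19/17255875 ≈ 1.1011e-6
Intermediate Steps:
l = -1/57 ≈ -0.017544
r = -16 (r = 4*(-4) = -16)
1/((l*39)*r + 908193) = 1/(-1/57*39*(-16) + 908193) = 1/(-13/19*(-16) + 908193) = 1/(208/19 + 908193) = 1/(17255875/19) = 19/17255875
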